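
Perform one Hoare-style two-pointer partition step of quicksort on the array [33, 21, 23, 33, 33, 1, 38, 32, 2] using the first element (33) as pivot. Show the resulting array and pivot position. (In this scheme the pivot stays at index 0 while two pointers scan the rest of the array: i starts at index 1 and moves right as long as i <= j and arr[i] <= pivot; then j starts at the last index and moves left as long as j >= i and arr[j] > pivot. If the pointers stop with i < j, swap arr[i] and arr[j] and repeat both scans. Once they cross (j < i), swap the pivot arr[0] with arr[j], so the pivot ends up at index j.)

Hoare-style two-pointer partition with pivot = 33:

Initial array: [33, 21, 23, 33, 33, 1, 38, 32, 2]

Pointers start at i = 1, j = 8.
i stops at index 6 (arr[6]=38 > 33), j stops at index 8 (arr[8]=2 <= 33): swap arr[6] and arr[8], array becomes [33, 21, 23, 33, 33, 1, 2, 32, 38]
i ends at 8, j ends at 7: the pointers have crossed (j < i), so scanning stops.

Swap pivot arr[0] with arr[7] to place pivot at position 7: [32, 21, 23, 33, 33, 1, 2, 33, 38]
Pivot position: 7

After partitioning with pivot 33, the array becomes [32, 21, 23, 33, 33, 1, 2, 33, 38]. The pivot is placed at index 7. All elements to the left of the pivot are <= 33, and all elements to the right are > 33.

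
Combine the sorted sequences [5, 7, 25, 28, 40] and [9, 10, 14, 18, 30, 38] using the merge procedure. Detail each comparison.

Merging process:

Compare 5 vs 9: take 5 from left. Merged: [5]
Compare 7 vs 9: take 7 from left. Merged: [5, 7]
Compare 25 vs 9: take 9 from right. Merged: [5, 7, 9]
Compare 25 vs 10: take 10 from right. Merged: [5, 7, 9, 10]
Compare 25 vs 14: take 14 from right. Merged: [5, 7, 9, 10, 14]
Compare 25 vs 18: take 18 from right. Merged: [5, 7, 9, 10, 14, 18]
Compare 25 vs 30: take 25 from left. Merged: [5, 7, 9, 10, 14, 18, 25]
Compare 28 vs 30: take 28 from left. Merged: [5, 7, 9, 10, 14, 18, 25, 28]
Compare 40 vs 30: take 30 from right. Merged: [5, 7, 9, 10, 14, 18, 25, 28, 30]
Compare 40 vs 38: take 38 from right. Merged: [5, 7, 9, 10, 14, 18, 25, 28, 30, 38]
Append remaining from left: [40]. Merged: [5, 7, 9, 10, 14, 18, 25, 28, 30, 38, 40]

Final merged array: [5, 7, 9, 10, 14, 18, 25, 28, 30, 38, 40]
Total comparisons: 10

The merged array is [5, 7, 9, 10, 14, 18, 25, 28, 30, 38, 40], requiring 10 comparisons. The merge step runs in O(n) time where n is the total number of elements.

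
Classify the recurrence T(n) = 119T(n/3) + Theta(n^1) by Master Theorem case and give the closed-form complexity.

Master Theorem for T(n) = 119T(n/3) + O(n^1):

a = 119, b = 3, c = 1
log_b(a) = log_3(119) = 4.3501

Case 1: c = 1 < log_3(119) = 4.3501
T(n) = O(n^(log_3 119))

For T(n) = 119T(n/3) + O(n^1): log_3(119) = 4.3501. This is Case 1 of the Master Theorem (c < log_b(a), work dominated by leaves), giving O(n^(log_3 119)).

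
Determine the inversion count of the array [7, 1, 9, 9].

Finding inversions in [7, 1, 9, 9]:

(0, 1): arr[0]=7 > arr[1]=1

Total inversions: 1

The array has 1 inversion(s): (0,1). Each pair (i,j) satisfies i < j and arr[i] > arr[j].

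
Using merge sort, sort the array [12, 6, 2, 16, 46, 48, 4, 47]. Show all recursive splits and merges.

Merge sort trace:

Split: [12, 6, 2, 16, 46, 48, 4, 47] -> [12, 6, 2, 16] and [46, 48, 4, 47]
  Split: [12, 6, 2, 16] -> [12, 6] and [2, 16]
    Split: [12, 6] -> [12] and [6]
    Merge: [12] + [6] -> [6, 12]
    Split: [2, 16] -> [2] and [16]
    Merge: [2] + [16] -> [2, 16]
  Merge: [6, 12] + [2, 16] -> [2, 6, 12, 16]
  Split: [46, 48, 4, 47] -> [46, 48] and [4, 47]
    Split: [46, 48] -> [46] and [48]
    Merge: [46] + [48] -> [46, 48]
    Split: [4, 47] -> [4] and [47]
    Merge: [4] + [47] -> [4, 47]
  Merge: [46, 48] + [4, 47] -> [4, 46, 47, 48]
Merge: [2, 6, 12, 16] + [4, 46, 47, 48] -> [2, 4, 6, 12, 16, 46, 47, 48]

Final sorted array: [2, 4, 6, 12, 16, 46, 47, 48]

The merge sort proceeds by recursively splitting the array and merging sorted halves.
After all merges, the sorted array is [2, 4, 6, 12, 16, 46, 47, 48].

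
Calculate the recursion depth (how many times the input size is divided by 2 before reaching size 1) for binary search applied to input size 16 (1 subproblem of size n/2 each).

For divide and conquer with division factor 2:

Problem sizes at each level:
Level 0: 16
Level 1: 8
Level 2: 4
Level 3: 2
Level 4: 1

The root is level 0 and the size-1 base case is level 4 (the tree spans levels 0 through 4, i.e. 5 levels counting the root), so the depth is the number of divisions: log_2(16) = 4

The recursion tree depth is log_2(16) = 4. At each level, the problem size is divided by 2, so it takes 4 divisions to reduce to a base case of size 1. The algorithm makes 1 recursive call at each level.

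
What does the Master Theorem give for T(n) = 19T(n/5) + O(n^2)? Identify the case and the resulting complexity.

Master Theorem for T(n) = 19T(n/5) + O(n^2):

a = 19, b = 5, c = 2
log_b(a) = log_5(19) = 1.8295

Case 3: c = 2 > log_5(19) = 1.8295
T(n) = O(n^2) = O(n^2)

For T(n) = 19T(n/5) + O(n^2): log_5(19) = 1.8295. This is Case 3 of the Master Theorem (c > log_b(a), work dominated by root), giving O(n^2).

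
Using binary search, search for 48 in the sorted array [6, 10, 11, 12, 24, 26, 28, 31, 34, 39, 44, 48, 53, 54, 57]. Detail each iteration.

Binary search for 48 in [6, 10, 11, 12, 24, 26, 28, 31, 34, 39, 44, 48, 53, 54, 57]:

lo=0, hi=14, mid=7, arr[mid]=31 -> 31 < 48, search right half
lo=8, hi=14, mid=11, arr[mid]=48 -> Found target at index 11!

Binary search finds 48 at index 11 after 2 comparisons. The search repeatedly halves the search space by comparing with the middle element.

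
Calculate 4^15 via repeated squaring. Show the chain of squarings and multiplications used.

Computing 4^15 by squaring (build up from 4^1; each line after the first costs one multiplication):

4^1 = 4
4^2 = (4^1)^2 = 4^2 = 16
4^3 = 4 * 4^2 = 4 * 16 = 64
4^6 = (4^3)^2 = 64^2 = 4096
4^7 = 4 * 4^6 = 4 * 4096 = 16384
4^14 = (4^7)^2 = 16384^2 = 268435456
4^15 = 4 * 4^14 = 4 * 268435456 = 1073741824

Result: 1073741824
Multiplications needed: 6 (6 lines after 4^1)

4^15 = 1073741824. Using exponentiation by squaring, this requires 6 multiplications. The key idea: if the exponent is even, square the half-power; if odd, multiply by the base once.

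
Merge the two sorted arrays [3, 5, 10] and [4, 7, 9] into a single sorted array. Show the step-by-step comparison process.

Merging process:

Compare 3 vs 4: take 3 from left. Merged: [3]
Compare 5 vs 4: take 4 from right. Merged: [3, 4]
Compare 5 vs 7: take 5 from left. Merged: [3, 4, 5]
Compare 10 vs 7: take 7 from right. Merged: [3, 4, 5, 7]
Compare 10 vs 9: take 9 from right. Merged: [3, 4, 5, 7, 9]
Append remaining from left: [10]. Merged: [3, 4, 5, 7, 9, 10]

Final merged array: [3, 4, 5, 7, 9, 10]
Total comparisons: 5

The merged array is [3, 4, 5, 7, 9, 10], requiring 5 comparisons. The merge step runs in O(n) time where n is the total number of elements.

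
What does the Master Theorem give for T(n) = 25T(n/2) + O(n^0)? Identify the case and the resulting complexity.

Master Theorem for T(n) = 25T(n/2) + O(n^0):

a = 25, b = 2, c = 0
log_b(a) = log_2(25) = 4.6439

Case 1: c = 0 < log_2(25) = 4.6439
T(n) = O(n^(log_2 25))

For T(n) = 25T(n/2) + O(n^0): log_2(25) = 4.6439. This is Case 1 of the Master Theorem (c < log_b(a), work dominated by leaves), giving O(n^(log_2 25)).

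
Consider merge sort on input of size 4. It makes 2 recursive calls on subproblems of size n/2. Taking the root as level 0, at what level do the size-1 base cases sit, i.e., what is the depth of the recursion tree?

For divide and conquer with division factor 2:

Problem sizes at each level:
Level 0: 4
Level 1: 2
Level 2: 1

The root is level 0 and the size-1 base case is level 2 (the tree spans levels 0 through 2, i.e. 3 levels counting the root), so the depth is the number of divisions: log_2(4) = 2

The recursion tree depth is log_2(4) = 2. At each level, the problem size is divided by 2, so it takes 2 divisions to reduce to a base case of size 1. The algorithm makes 2 recursive calls at each level.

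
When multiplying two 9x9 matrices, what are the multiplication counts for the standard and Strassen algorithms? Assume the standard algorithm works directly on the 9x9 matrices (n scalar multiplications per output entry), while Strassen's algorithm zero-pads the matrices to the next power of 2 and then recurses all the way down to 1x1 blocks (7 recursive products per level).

Matrix multiplication for 9x9 matrices:

Strassen's algorithm requires power-of-2 dimensions. Pad 9x9 to 16x16 (next power of 2).

Standard algorithm: 9^3 = 729 multiplications
Strassen's algorithm: 7^(log2(16)) = 7^4 = 2401 multiplications
Difference: 729 - 2401 = -1672 (Strassen uses MORE here due to padding overhead — for small or just-over-power-of-2 n, padding can outweigh the per-level savings)

Standard: 729 multiplications (9^3). Strassen: 2401 multiplications (7^4, after padding to 16x16). Strassen reduces 8 recursive multiplications to 7 at each level.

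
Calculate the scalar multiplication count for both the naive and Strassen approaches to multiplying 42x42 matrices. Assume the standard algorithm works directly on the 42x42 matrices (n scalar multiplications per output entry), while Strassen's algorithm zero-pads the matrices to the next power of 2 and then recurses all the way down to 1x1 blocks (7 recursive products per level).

Matrix multiplication for 42x42 matrices:

Strassen's algorithm requires power-of-2 dimensions. Pad 42x42 to 64x64 (next power of 2).

Standard algorithm: 42^3 = 74088 multiplications
Strassen's algorithm: 7^(log2(64)) = 7^6 = 117649 multiplications
Difference: 74088 - 117649 = -43561 (Strassen uses MORE here due to padding overhead — for small or just-over-power-of-2 n, padding can outweigh the per-level savings)

Standard: 74088 multiplications (42^3). Strassen: 117649 multiplications (7^6, after padding to 64x64). Strassen reduces 8 recursive multiplications to 7 at each level.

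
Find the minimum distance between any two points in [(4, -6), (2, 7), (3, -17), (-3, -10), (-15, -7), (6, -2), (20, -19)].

Computing all pairwise distances among 7 points:

d((4, -6), (2, 7)) = 13.1529
d((4, -6), (3, -17)) = 11.0454
d((4, -6), (-3, -10)) = 8.0623
d((4, -6), (-15, -7)) = 19.0263
d((4, -6), (6, -2)) = 4.4721 <-- minimum
d((4, -6), (20, -19)) = 20.6155
d((2, 7), (3, -17)) = 24.0208
d((2, 7), (-3, -10)) = 17.72
d((2, 7), (-15, -7)) = 22.0227
d((2, 7), (6, -2)) = 9.8489
d((2, 7), (20, -19)) = 31.6228
d((3, -17), (-3, -10)) = 9.2195
d((3, -17), (-15, -7)) = 20.5913
d((3, -17), (6, -2)) = 15.2971
d((3, -17), (20, -19)) = 17.1172
d((-3, -10), (-15, -7)) = 12.3693
d((-3, -10), (6, -2)) = 12.0416
d((-3, -10), (20, -19)) = 24.6982
d((-15, -7), (6, -2)) = 21.587
d((-15, -7), (20, -19)) = 37.0
d((6, -2), (20, -19)) = 22.0227

Closest pair: (4, -6) and (6, -2) with distance 4.4721

The closest pair is (4, -6) and (6, -2) with Euclidean distance 4.4721. For 7 points, brute-force pairwise comparison is shown above. For large n, the divide-and-conquer algorithm (sort by x, recurse on halves, check the dividing strip) achieves O(n log n).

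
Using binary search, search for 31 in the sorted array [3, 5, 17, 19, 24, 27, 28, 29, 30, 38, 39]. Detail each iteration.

Binary search for 31 in [3, 5, 17, 19, 24, 27, 28, 29, 30, 38, 39]:

lo=0, hi=10, mid=5, arr[mid]=27 -> 27 < 31, search right half
lo=6, hi=10, mid=8, arr[mid]=30 -> 30 < 31, search right half
lo=9, hi=10, mid=9, arr[mid]=38 -> 38 > 31, search left half
lo=9 > hi=8, target 31 not found

Binary search determines that 31 is not in the array after 3 comparisons. The search space was exhausted without finding the target.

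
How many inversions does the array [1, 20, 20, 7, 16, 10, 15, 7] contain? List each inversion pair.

Finding inversions in [1, 20, 20, 7, 16, 10, 15, 7]:

(1, 3): arr[1]=20 > arr[3]=7
(1, 4): arr[1]=20 > arr[4]=16
(1, 5): arr[1]=20 > arr[5]=10
(1, 6): arr[1]=20 > arr[6]=15
(1, 7): arr[1]=20 > arr[7]=7
(2, 3): arr[2]=20 > arr[3]=7
(2, 4): arr[2]=20 > arr[4]=16
(2, 5): arr[2]=20 > arr[5]=10
(2, 6): arr[2]=20 > arr[6]=15
(2, 7): arr[2]=20 > arr[7]=7
(4, 5): arr[4]=16 > arr[5]=10
(4, 6): arr[4]=16 > arr[6]=15
(4, 7): arr[4]=16 > arr[7]=7
(5, 7): arr[5]=10 > arr[7]=7
(6, 7): arr[6]=15 > arr[7]=7

Total inversions: 15

The array has 15 inversion(s): (1,3), (1,4), (1,5), (1,6), (1,7), (2,3), (2,4), (2,5), (2,6), (2,7), (4,5), (4,6), (4,7), (5,7), (6,7). Each pair (i,j) satisfies i < j and arr[i] > arr[j].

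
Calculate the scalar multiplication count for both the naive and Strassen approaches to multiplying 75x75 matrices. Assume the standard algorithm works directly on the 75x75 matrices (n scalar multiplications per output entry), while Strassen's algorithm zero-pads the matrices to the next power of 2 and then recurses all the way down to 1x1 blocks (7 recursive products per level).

Matrix multiplication for 75x75 matrices:

Strassen's algorithm requires power-of-2 dimensions. Pad 75x75 to 128x128 (next power of 2).

Standard algorithm: 75^3 = 421875 multiplications
Strassen's algorithm: 7^(log2(128)) = 7^7 = 823543 multiplications
Difference: 421875 - 823543 = -401668 (Strassen uses MORE here due to padding overhead — for small or just-over-power-of-2 n, padding can outweigh the per-level savings)

Standard: 421875 multiplications (75^3). Strassen: 823543 multiplications (7^7, after padding to 128x128). Strassen reduces 8 recursive multiplications to 7 at each level.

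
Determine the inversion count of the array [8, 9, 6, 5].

Finding inversions in [8, 9, 6, 5]:

(0, 2): arr[0]=8 > arr[2]=6
(0, 3): arr[0]=8 > arr[3]=5
(1, 2): arr[1]=9 > arr[2]=6
(1, 3): arr[1]=9 > arr[3]=5
(2, 3): arr[2]=6 > arr[3]=5

Total inversions: 5

The array has 5 inversion(s): (0,2), (0,3), (1,2), (1,3), (2,3). Each pair (i,j) satisfies i < j and arr[i] > arr[j].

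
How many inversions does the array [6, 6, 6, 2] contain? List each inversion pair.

Finding inversions in [6, 6, 6, 2]:

(0, 3): arr[0]=6 > arr[3]=2
(1, 3): arr[1]=6 > arr[3]=2
(2, 3): arr[2]=6 > arr[3]=2

Total inversions: 3

The array has 3 inversion(s): (0,3), (1,3), (2,3). Each pair (i,j) satisfies i < j and arr[i] > arr[j].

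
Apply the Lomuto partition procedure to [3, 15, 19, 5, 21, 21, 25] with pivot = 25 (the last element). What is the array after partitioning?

Lomuto partition with pivot = 25:

Initial array: [3, 15, 19, 5, 21, 21, 25]

arr[0]=3 <= 25: swap with position 0, array becomes [3, 15, 19, 5, 21, 21, 25]
arr[1]=15 <= 25: swap with position 1, array becomes [3, 15, 19, 5, 21, 21, 25]
arr[2]=19 <= 25: swap with position 2, array becomes [3, 15, 19, 5, 21, 21, 25]
arr[3]=5 <= 25: swap with position 3, array becomes [3, 15, 19, 5, 21, 21, 25]
arr[4]=21 <= 25: swap with position 4, array becomes [3, 15, 19, 5, 21, 21, 25]
arr[5]=21 <= 25: swap with position 5, array becomes [3, 15, 19, 5, 21, 21, 25]

Place pivot at position 6: [3, 15, 19, 5, 21, 21, 25]
Pivot position: 6

After partitioning with pivot 25, the array becomes [3, 15, 19, 5, 21, 21, 25]. The pivot is placed at index 6. All elements to the left of the pivot are <= 25, and all elements to the right are > 25.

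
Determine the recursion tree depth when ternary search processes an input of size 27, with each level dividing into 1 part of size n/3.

For divide and conquer with division factor 3:

Problem sizes at each level:
Level 0: 27
Level 1: 9
Level 2: 3
Level 3: 1

The root is level 0 and the size-1 base case is level 3 (the tree spans levels 0 through 3, i.e. 4 levels counting the root), so the depth is the number of divisions: log_3(27) = 3

The recursion tree depth is log_3(27) = 3. At each level, the problem size is divided by 3, so it takes 3 divisions to reduce to a base case of size 1. The algorithm makes 1 recursive call at each level.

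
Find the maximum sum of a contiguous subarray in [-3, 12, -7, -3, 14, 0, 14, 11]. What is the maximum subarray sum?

Using Kadane's algorithm on [-3, 12, -7, -3, 14, 0, 14, 11]:

Scanning through the array:
Position 1 (value 12): max_ending_here = 12, max_so_far = 12
Position 2 (value -7): max_ending_here = 5, max_so_far = 12
Position 3 (value -3): max_ending_here = 2, max_so_far = 12
Position 4 (value 14): max_ending_here = 16, max_so_far = 16
Position 5 (value 0): max_ending_here = 16, max_so_far = 16
Position 6 (value 14): max_ending_here = 30, max_so_far = 30
Position 7 (value 11): max_ending_here = 41, max_so_far = 41

Maximum subarray: [12, -7, -3, 14, 0, 14, 11]
Maximum sum: 41

The maximum subarray is [12, -7, -3, 14, 0, 14, 11] with sum 41. This subarray runs from index 1 to index 7.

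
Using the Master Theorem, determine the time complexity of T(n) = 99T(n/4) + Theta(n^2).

Master Theorem for T(n) = 99T(n/4) + O(n^2):

a = 99, b = 4, c = 2
log_b(a) = log_4(99) = 3.3147

Case 1: c = 2 < log_4(99) = 3.3147
T(n) = O(n^(log_4 99))

For T(n) = 99T(n/4) + O(n^2): log_4(99) = 3.3147. This is Case 1 of the Master Theorem (c < log_b(a), work dominated by leaves), giving O(n^(log_4 99)).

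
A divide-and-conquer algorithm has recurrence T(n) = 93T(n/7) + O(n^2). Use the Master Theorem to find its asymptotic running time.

Master Theorem for T(n) = 93T(n/7) + O(n^2):

a = 93, b = 7, c = 2
log_b(a) = log_7(93) = 2.3293

Case 1: c = 2 < log_7(93) = 2.3293
T(n) = O(n^(log_7 93))

For T(n) = 93T(n/7) + O(n^2): log_7(93) = 2.3293. This is Case 1 of the Master Theorem (c < log_b(a), work dominated by leaves), giving O(n^(log_7 93)).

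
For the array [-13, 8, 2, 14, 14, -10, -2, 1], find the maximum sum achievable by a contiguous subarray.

Using Kadane's algorithm on [-13, 8, 2, 14, 14, -10, -2, 1]:

Scanning through the array:
Position 1 (value 8): max_ending_here = 8, max_so_far = 8
Position 2 (value 2): max_ending_here = 10, max_so_far = 10
Position 3 (value 14): max_ending_here = 24, max_so_far = 24
Position 4 (value 14): max_ending_here = 38, max_so_far = 38
Position 5 (value -10): max_ending_here = 28, max_so_far = 38
Position 6 (value -2): max_ending_here = 26, max_so_far = 38
Position 7 (value 1): max_ending_here = 27, max_so_far = 38

Maximum subarray: [8, 2, 14, 14]
Maximum sum: 38

The maximum subarray is [8, 2, 14, 14] with sum 38. This subarray runs from index 1 to index 4.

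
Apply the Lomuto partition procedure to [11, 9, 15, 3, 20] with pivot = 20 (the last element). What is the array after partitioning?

Lomuto partition with pivot = 20:

Initial array: [11, 9, 15, 3, 20]

arr[0]=11 <= 20: swap with position 0, array becomes [11, 9, 15, 3, 20]
arr[1]=9 <= 20: swap with position 1, array becomes [11, 9, 15, 3, 20]
arr[2]=15 <= 20: swap with position 2, array becomes [11, 9, 15, 3, 20]
arr[3]=3 <= 20: swap with position 3, array becomes [11, 9, 15, 3, 20]

Place pivot at position 4: [11, 9, 15, 3, 20]
Pivot position: 4

After partitioning with pivot 20, the array becomes [11, 9, 15, 3, 20]. The pivot is placed at index 4. All elements to the left of the pivot are <= 20, and all elements to the right are > 20.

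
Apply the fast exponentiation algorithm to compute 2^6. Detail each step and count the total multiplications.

Computing 2^6 by squaring (build up from 2^1; each line after the first costs one multiplication):

2^1 = 2
2^2 = (2^1)^2 = 2^2 = 4
2^3 = 2 * 2^2 = 2 * 4 = 8
2^6 = (2^3)^2 = 8^2 = 64

Result: 64
Multiplications needed: 3 (3 lines after 2^1)

2^6 = 64. Using exponentiation by squaring, this requires 3 multiplications. The key idea: if the exponent is even, square the half-power; if odd, multiply by the base once.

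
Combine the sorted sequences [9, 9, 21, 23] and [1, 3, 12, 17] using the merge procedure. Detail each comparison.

Merging process:

Compare 9 vs 1: take 1 from right. Merged: [1]
Compare 9 vs 3: take 3 from right. Merged: [1, 3]
Compare 9 vs 12: take 9 from left. Merged: [1, 3, 9]
Compare 9 vs 12: take 9 from left. Merged: [1, 3, 9, 9]
Compare 21 vs 12: take 12 from right. Merged: [1, 3, 9, 9, 12]
Compare 21 vs 17: take 17 from right. Merged: [1, 3, 9, 9, 12, 17]
Append remaining from left: [21, 23]. Merged: [1, 3, 9, 9, 12, 17, 21, 23]

Final merged array: [1, 3, 9, 9, 12, 17, 21, 23]
Total comparisons: 6

The merged array is [1, 3, 9, 9, 12, 17, 21, 23], requiring 6 comparisons. The merge step runs in O(n) time where n is the total number of elements.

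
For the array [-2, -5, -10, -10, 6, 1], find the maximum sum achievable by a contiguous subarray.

Using Kadane's algorithm on [-2, -5, -10, -10, 6, 1]:

Scanning through the array:
Position 1 (value -5): max_ending_here = -5, max_so_far = -2
Position 2 (value -10): max_ending_here = -10, max_so_far = -2
Position 3 (value -10): max_ending_here = -10, max_so_far = -2
Position 4 (value 6): max_ending_here = 6, max_so_far = 6
Position 5 (value 1): max_ending_here = 7, max_so_far = 7

Maximum subarray: [6, 1]
Maximum sum: 7

The maximum subarray is [6, 1] with sum 7. This subarray runs from index 4 to index 5.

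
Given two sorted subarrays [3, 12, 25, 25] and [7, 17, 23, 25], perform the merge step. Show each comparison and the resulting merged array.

Merging process:

Compare 3 vs 7: take 3 from left. Merged: [3]
Compare 12 vs 7: take 7 from right. Merged: [3, 7]
Compare 12 vs 17: take 12 from left. Merged: [3, 7, 12]
Compare 25 vs 17: take 17 from right. Merged: [3, 7, 12, 17]
Compare 25 vs 23: take 23 from right. Merged: [3, 7, 12, 17, 23]
Compare 25 vs 25: take 25 from left. Merged: [3, 7, 12, 17, 23, 25]
Compare 25 vs 25: take 25 from left. Merged: [3, 7, 12, 17, 23, 25, 25]
Append remaining from right: [25]. Merged: [3, 7, 12, 17, 23, 25, 25, 25]

Final merged array: [3, 7, 12, 17, 23, 25, 25, 25]
Total comparisons: 7

The merged array is [3, 7, 12, 17, 23, 25, 25, 25], requiring 7 comparisons. The merge step runs in O(n) time where n is the total number of elements.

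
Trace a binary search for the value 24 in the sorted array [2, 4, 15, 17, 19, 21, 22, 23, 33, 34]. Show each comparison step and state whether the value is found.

Binary search for 24 in [2, 4, 15, 17, 19, 21, 22, 23, 33, 34]:

lo=0, hi=9, mid=4, arr[mid]=19 -> 19 < 24, search right half
lo=5, hi=9, mid=7, arr[mid]=23 -> 23 < 24, search right half
lo=8, hi=9, mid=8, arr[mid]=33 -> 33 > 24, search left half
lo=8 > hi=7, target 24 not found

Binary search determines that 24 is not in the array after 3 comparisons. The search space was exhausted without finding the target.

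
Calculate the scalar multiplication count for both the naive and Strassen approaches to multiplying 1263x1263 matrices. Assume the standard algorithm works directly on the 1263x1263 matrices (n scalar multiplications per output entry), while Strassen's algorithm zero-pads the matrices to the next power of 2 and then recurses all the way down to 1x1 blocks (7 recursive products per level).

Matrix multiplication for 1263x1263 matrices:

Strassen's algorithm requires power-of-2 dimensions. Pad 1263x1263 to 2048x2048 (next power of 2).

Standard algorithm: 1263^3 = 2014698447 multiplications
Strassen's algorithm: 7^(log2(2048)) = 7^11 = 1977326743 multiplications
Savings: 2014698447 - 1977326743 = 37371704 multiplications

Standard: 2014698447 multiplications (1263^3). Strassen: 1977326743 multiplications (7^11, after padding to 2048x2048). Strassen reduces 8 recursive multiplications to 7 at each level.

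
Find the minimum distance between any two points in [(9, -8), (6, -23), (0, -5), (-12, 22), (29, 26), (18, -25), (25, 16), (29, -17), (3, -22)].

Computing all pairwise distances among 9 points:

d((9, -8), (6, -23)) = 15.2971
d((9, -8), (0, -5)) = 9.4868
d((9, -8), (-12, 22)) = 36.6197
d((9, -8), (29, 26)) = 39.4462
d((9, -8), (18, -25)) = 19.2354
d((9, -8), (25, 16)) = 28.8444
d((9, -8), (29, -17)) = 21.9317
d((9, -8), (3, -22)) = 15.2315
d((6, -23), (0, -5)) = 18.9737
d((6, -23), (-12, 22)) = 48.4665
d((6, -23), (29, 26)) = 54.1295
d((6, -23), (18, -25)) = 12.1655
d((6, -23), (25, 16)) = 43.382
d((6, -23), (29, -17)) = 23.7697
d((6, -23), (3, -22)) = 3.1623 <-- minimum
d((0, -5), (-12, 22)) = 29.5466
d((0, -5), (29, 26)) = 42.45
d((0, -5), (18, -25)) = 26.9072
d((0, -5), (25, 16)) = 32.6497
d((0, -5), (29, -17)) = 31.3847
d((0, -5), (3, -22)) = 17.2627
d((-12, 22), (29, 26)) = 41.1947
d((-12, 22), (18, -25)) = 55.7584
d((-12, 22), (25, 16)) = 37.4833
d((-12, 22), (29, -17)) = 56.5862
d((-12, 22), (3, -22)) = 46.4866
d((29, 26), (18, -25)) = 52.1728
d((29, 26), (25, 16)) = 10.7703
d((29, 26), (29, -17)) = 43.0
d((29, 26), (3, -22)) = 54.5894
d((18, -25), (25, 16)) = 41.5933
d((18, -25), (29, -17)) = 13.6015
d((18, -25), (3, -22)) = 15.2971
d((25, 16), (29, -17)) = 33.2415
d((25, 16), (3, -22)) = 43.909
d((29, -17), (3, -22)) = 26.4764

Closest pair: (6, -23) and (3, -22) with distance 3.1623

The closest pair is (6, -23) and (3, -22) with Euclidean distance 3.1623. For 9 points, brute-force pairwise comparison is shown above. For large n, the divide-and-conquer algorithm (sort by x, recurse on halves, check the dividing strip) achieves O(n log n).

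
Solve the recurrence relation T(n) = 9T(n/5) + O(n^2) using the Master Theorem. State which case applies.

Master Theorem for T(n) = 9T(n/5) + O(n^2):

a = 9, b = 5, c = 2
log_b(a) = log_5(9) = 1.3652

Case 3: c = 2 > log_5(9) = 1.3652
T(n) = O(n^2) = O(n^2)

For T(n) = 9T(n/5) + O(n^2): log_5(9) = 1.3652. This is Case 3 of the Master Theorem (c > log_b(a), work dominated by root), giving O(n^2).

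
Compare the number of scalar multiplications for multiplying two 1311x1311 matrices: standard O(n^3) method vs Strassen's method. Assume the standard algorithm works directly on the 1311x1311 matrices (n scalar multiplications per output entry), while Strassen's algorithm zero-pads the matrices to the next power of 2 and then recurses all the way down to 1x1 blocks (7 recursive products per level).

Matrix multiplication for 1311x1311 matrices:

Strassen's algorithm requires power-of-2 dimensions. Pad 1311x1311 to 2048x2048 (next power of 2).

Standard algorithm: 1311^3 = 2253243231 multiplications
Strassen's algorithm: 7^(log2(2048)) = 7^11 = 1977326743 multiplications
Savings: 2253243231 - 1977326743 = 275916488 multiplications

Standard: 2253243231 multiplications (1311^3). Strassen: 1977326743 multiplications (7^11, after padding to 2048x2048). Strassen reduces 8 recursive multiplications to 7 at each level.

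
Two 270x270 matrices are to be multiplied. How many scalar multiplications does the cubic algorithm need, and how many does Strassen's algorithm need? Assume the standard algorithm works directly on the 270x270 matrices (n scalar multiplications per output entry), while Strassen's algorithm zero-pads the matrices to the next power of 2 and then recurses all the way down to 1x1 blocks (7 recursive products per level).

Matrix multiplication for 270x270 matrices:

Strassen's algorithm requires power-of-2 dimensions. Pad 270x270 to 512x512 (next power of 2).

Standard algorithm: 270^3 = 19683000 multiplications
Strassen's algorithm: 7^(log2(512)) = 7^9 = 40353607 multiplications
Difference: 19683000 - 40353607 = -20670607 (Strassen uses MORE here due to padding overhead — for small or just-over-power-of-2 n, padding can outweigh the per-level savings)

Standard: 19683000 multiplications (270^3). Strassen: 40353607 multiplications (7^9, after padding to 512x512). Strassen reduces 8 recursive multiplications to 7 at each level.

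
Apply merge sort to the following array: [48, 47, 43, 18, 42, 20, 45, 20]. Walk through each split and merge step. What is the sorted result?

Merge sort trace:

Split: [48, 47, 43, 18, 42, 20, 45, 20] -> [48, 47, 43, 18] and [42, 20, 45, 20]
  Split: [48, 47, 43, 18] -> [48, 47] and [43, 18]
    Split: [48, 47] -> [48] and [47]
    Merge: [48] + [47] -> [47, 48]
    Split: [43, 18] -> [43] and [18]
    Merge: [43] + [18] -> [18, 43]
  Merge: [47, 48] + [18, 43] -> [18, 43, 47, 48]
  Split: [42, 20, 45, 20] -> [42, 20] and [45, 20]
    Split: [42, 20] -> [42] and [20]
    Merge: [42] + [20] -> [20, 42]
    Split: [45, 20] -> [45] and [20]
    Merge: [45] + [20] -> [20, 45]
  Merge: [20, 42] + [20, 45] -> [20, 20, 42, 45]
Merge: [18, 43, 47, 48] + [20, 20, 42, 45] -> [18, 20, 20, 42, 43, 45, 47, 48]

Final sorted array: [18, 20, 20, 42, 43, 45, 47, 48]

The merge sort proceeds by recursively splitting the array and merging sorted halves.
After all merges, the sorted array is [18, 20, 20, 42, 43, 45, 47, 48].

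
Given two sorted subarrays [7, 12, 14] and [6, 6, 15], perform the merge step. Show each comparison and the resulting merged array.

Merging process:

Compare 7 vs 6: take 6 from right. Merged: [6]
Compare 7 vs 6: take 6 from right. Merged: [6, 6]
Compare 7 vs 15: take 7 from left. Merged: [6, 6, 7]
Compare 12 vs 15: take 12 from left. Merged: [6, 6, 7, 12]
Compare 14 vs 15: take 14 from left. Merged: [6, 6, 7, 12, 14]
Append remaining from right: [15]. Merged: [6, 6, 7, 12, 14, 15]

Final merged array: [6, 6, 7, 12, 14, 15]
Total comparisons: 5

The merged array is [6, 6, 7, 12, 14, 15], requiring 5 comparisons. The merge step runs in O(n) time where n is the total number of elements.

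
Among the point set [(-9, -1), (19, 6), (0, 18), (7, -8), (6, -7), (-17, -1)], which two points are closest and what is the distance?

Computing all pairwise distances among 6 points:

d((-9, -1), (19, 6)) = 28.8617
d((-9, -1), (0, 18)) = 21.0238
d((-9, -1), (7, -8)) = 17.4642
d((-9, -1), (6, -7)) = 16.1555
d((-9, -1), (-17, -1)) = 8.0
d((19, 6), (0, 18)) = 22.4722
d((19, 6), (7, -8)) = 18.4391
d((19, 6), (6, -7)) = 18.3848
d((19, 6), (-17, -1)) = 36.6742
d((0, 18), (7, -8)) = 26.9258
d((0, 18), (6, -7)) = 25.7099
d((0, 18), (-17, -1)) = 25.4951
d((7, -8), (6, -7)) = 1.4142 <-- minimum
d((7, -8), (-17, -1)) = 25.0
d((6, -7), (-17, -1)) = 23.7697

Closest pair: (7, -8) and (6, -7) with distance 1.4142

The closest pair is (7, -8) and (6, -7) with Euclidean distance 1.4142. For 6 points, brute-force pairwise comparison is shown above. For large n, the divide-and-conquer algorithm (sort by x, recurse on halves, check the dividing strip) achieves O(n log n).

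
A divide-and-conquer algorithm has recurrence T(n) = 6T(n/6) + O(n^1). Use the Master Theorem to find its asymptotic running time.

Master Theorem for T(n) = 6T(n/6) + O(n^1):

a = 6, b = 6, c = 1
log_b(a) = log_6(6) = 1.0000

Case 2: c = 1 = log_6(6) = 1.0000
T(n) = O(n^1 log n) = O(n log n)

For T(n) = 6T(n/6) + O(n^1): log_6(6) = 1.0000. This is Case 2 of the Master Theorem (c = log_b(a), equal work at all levels), giving O(n log n).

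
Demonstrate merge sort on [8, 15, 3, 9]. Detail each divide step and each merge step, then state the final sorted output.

Merge sort trace:

Split: [8, 15, 3, 9] -> [8, 15] and [3, 9]
  Split: [8, 15] -> [8] and [15]
  Merge: [8] + [15] -> [8, 15]
  Split: [3, 9] -> [3] and [9]
  Merge: [3] + [9] -> [3, 9]
Merge: [8, 15] + [3, 9] -> [3, 8, 9, 15]

Final sorted array: [3, 8, 9, 15]

The merge sort proceeds by recursively splitting the array and merging sorted halves.
After all merges, the sorted array is [3, 8, 9, 15].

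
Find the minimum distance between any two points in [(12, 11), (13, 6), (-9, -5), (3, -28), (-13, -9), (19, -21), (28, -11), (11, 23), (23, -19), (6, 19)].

Computing all pairwise distances among 10 points:

d((12, 11), (13, 6)) = 5.099
d((12, 11), (-9, -5)) = 26.4008
d((12, 11), (3, -28)) = 40.025
d((12, 11), (-13, -9)) = 32.0156
d((12, 11), (19, -21)) = 32.7567
d((12, 11), (28, -11)) = 27.2029
d((12, 11), (11, 23)) = 12.0416
d((12, 11), (23, -19)) = 31.9531
d((12, 11), (6, 19)) = 10.0
d((13, 6), (-9, -5)) = 24.5967
d((13, 6), (3, -28)) = 35.4401
d((13, 6), (-13, -9)) = 30.0167
d((13, 6), (19, -21)) = 27.6586
d((13, 6), (28, -11)) = 22.6716
d((13, 6), (11, 23)) = 17.1172
d((13, 6), (23, -19)) = 26.9258
d((13, 6), (6, 19)) = 14.7648
d((-9, -5), (3, -28)) = 25.9422
d((-9, -5), (-13, -9)) = 5.6569
d((-9, -5), (19, -21)) = 32.249
d((-9, -5), (28, -11)) = 37.4833
d((-9, -5), (11, 23)) = 34.4093
d((-9, -5), (23, -19)) = 34.9285
d((-9, -5), (6, 19)) = 28.3019
d((3, -28), (-13, -9)) = 24.8395
d((3, -28), (19, -21)) = 17.4642
d((3, -28), (28, -11)) = 30.2324
d((3, -28), (11, 23)) = 51.6236
d((3, -28), (23, -19)) = 21.9317
d((3, -28), (6, 19)) = 47.0956
d((-13, -9), (19, -21)) = 34.176
d((-13, -9), (28, -11)) = 41.0488
d((-13, -9), (11, 23)) = 40.0
d((-13, -9), (23, -19)) = 37.3631
d((-13, -9), (6, 19)) = 33.8378
d((19, -21), (28, -11)) = 13.4536
d((19, -21), (11, 23)) = 44.7214
d((19, -21), (23, -19)) = 4.4721 <-- minimum
d((19, -21), (6, 19)) = 42.0595
d((28, -11), (11, 23)) = 38.0132
d((28, -11), (23, -19)) = 9.434
d((28, -11), (6, 19)) = 37.2022
d((11, 23), (23, -19)) = 43.6807
d((11, 23), (6, 19)) = 6.4031
d((23, -19), (6, 19)) = 41.6293

Closest pair: (19, -21) and (23, -19) with distance 4.4721

The closest pair is (19, -21) and (23, -19) with Euclidean distance 4.4721. For 10 points, brute-force pairwise comparison is shown above. For large n, the divide-and-conquer algorithm (sort by x, recurse on halves, check the dividing strip) achieves O(n log n).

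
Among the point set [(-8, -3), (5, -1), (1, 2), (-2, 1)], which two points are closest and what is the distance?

Computing all pairwise distances among 4 points:

d((-8, -3), (5, -1)) = 13.1529
d((-8, -3), (1, 2)) = 10.2956
d((-8, -3), (-2, 1)) = 7.2111
d((5, -1), (1, 2)) = 5.0
d((5, -1), (-2, 1)) = 7.2801
d((1, 2), (-2, 1)) = 3.1623 <-- minimum

Closest pair: (1, 2) and (-2, 1) with distance 3.1623

The closest pair is (1, 2) and (-2, 1) with Euclidean distance 3.1623. For 4 points, brute-force pairwise comparison is shown above. For large n, the divide-and-conquer algorithm (sort by x, recurse on halves, check the dividing strip) achieves O(n log n).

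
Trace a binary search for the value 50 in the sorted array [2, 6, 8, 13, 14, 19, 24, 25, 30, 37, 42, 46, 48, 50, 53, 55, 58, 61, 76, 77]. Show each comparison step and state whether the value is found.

Binary search for 50 in [2, 6, 8, 13, 14, 19, 24, 25, 30, 37, 42, 46, 48, 50, 53, 55, 58, 61, 76, 77]:

lo=0, hi=19, mid=9, arr[mid]=37 -> 37 < 50, search right half
lo=10, hi=19, mid=14, arr[mid]=53 -> 53 > 50, search left half
lo=10, hi=13, mid=11, arr[mid]=46 -> 46 < 50, search right half
lo=12, hi=13, mid=12, arr[mid]=48 -> 48 < 50, search right half
lo=13, hi=13, mid=13, arr[mid]=50 -> Found target at index 13!

Binary search finds 50 at index 13 after 5 comparisons. The search repeatedly halves the search space by comparing with the middle element.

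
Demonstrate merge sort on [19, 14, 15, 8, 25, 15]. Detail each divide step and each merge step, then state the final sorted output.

Merge sort trace:

Split: [19, 14, 15, 8, 25, 15] -> [19, 14, 15] and [8, 25, 15]
  Split: [19, 14, 15] -> [19] and [14, 15]
    Split: [14, 15] -> [14] and [15]
    Merge: [14] + [15] -> [14, 15]
  Merge: [19] + [14, 15] -> [14, 15, 19]
  Split: [8, 25, 15] -> [8] and [25, 15]
    Split: [25, 15] -> [25] and [15]
    Merge: [25] + [15] -> [15, 25]
  Merge: [8] + [15, 25] -> [8, 15, 25]
Merge: [14, 15, 19] + [8, 15, 25] -> [8, 14, 15, 15, 19, 25]

Final sorted array: [8, 14, 15, 15, 19, 25]

The merge sort proceeds by recursively splitting the array and merging sorted halves.
After all merges, the sorted array is [8, 14, 15, 15, 19, 25].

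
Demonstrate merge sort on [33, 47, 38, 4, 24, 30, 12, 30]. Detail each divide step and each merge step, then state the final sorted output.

Merge sort trace:

Split: [33, 47, 38, 4, 24, 30, 12, 30] -> [33, 47, 38, 4] and [24, 30, 12, 30]
  Split: [33, 47, 38, 4] -> [33, 47] and [38, 4]
    Split: [33, 47] -> [33] and [47]
    Merge: [33] + [47] -> [33, 47]
    Split: [38, 4] -> [38] and [4]
    Merge: [38] + [4] -> [4, 38]
  Merge: [33, 47] + [4, 38] -> [4, 33, 38, 47]
  Split: [24, 30, 12, 30] -> [24, 30] and [12, 30]
    Split: [24, 30] -> [24] and [30]
    Merge: [24] + [30] -> [24, 30]
    Split: [12, 30] -> [12] and [30]
    Merge: [12] + [30] -> [12, 30]
  Merge: [24, 30] + [12, 30] -> [12, 24, 30, 30]
Merge: [4, 33, 38, 47] + [12, 24, 30, 30] -> [4, 12, 24, 30, 30, 33, 38, 47]

Final sorted array: [4, 12, 24, 30, 30, 33, 38, 47]

The merge sort proceeds by recursively splitting the array and merging sorted halves.
After all merges, the sorted array is [4, 12, 24, 30, 30, 33, 38, 47].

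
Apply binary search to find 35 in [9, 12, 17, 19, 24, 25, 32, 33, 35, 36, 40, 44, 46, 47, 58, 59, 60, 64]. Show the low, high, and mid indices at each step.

Binary search for 35 in [9, 12, 17, 19, 24, 25, 32, 33, 35, 36, 40, 44, 46, 47, 58, 59, 60, 64]:

lo=0, hi=17, mid=8, arr[mid]=35 -> Found target at index 8!

Binary search finds 35 at index 8 after 1 comparisons. The search repeatedly halves the search space by comparing with the middle element.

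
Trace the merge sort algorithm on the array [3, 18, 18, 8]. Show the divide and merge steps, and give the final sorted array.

Merge sort trace:

Split: [3, 18, 18, 8] -> [3, 18] and [18, 8]
  Split: [3, 18] -> [3] and [18]
  Merge: [3] + [18] -> [3, 18]
  Split: [18, 8] -> [18] and [8]
  Merge: [18] + [8] -> [8, 18]
Merge: [3, 18] + [8, 18] -> [3, 8, 18, 18]

Final sorted array: [3, 8, 18, 18]

The merge sort proceeds by recursively splitting the array and merging sorted halves.
After all merges, the sorted array is [3, 8, 18, 18].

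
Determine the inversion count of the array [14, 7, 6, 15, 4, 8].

Finding inversions in [14, 7, 6, 15, 4, 8]:

(0, 1): arr[0]=14 > arr[1]=7
(0, 2): arr[0]=14 > arr[2]=6
(0, 4): arr[0]=14 > arr[4]=4
(0, 5): arr[0]=14 > arr[5]=8
(1, 2): arr[1]=7 > arr[2]=6
(1, 4): arr[1]=7 > arr[4]=4
(2, 4): arr[2]=6 > arr[4]=4
(3, 4): arr[3]=15 > arr[4]=4
(3, 5): arr[3]=15 > arr[5]=8

Total inversions: 9

The array has 9 inversion(s): (0,1), (0,2), (0,4), (0,5), (1,2), (1,4), (2,4), (3,4), (3,5). Each pair (i,j) satisfies i < j and arr[i] > arr[j].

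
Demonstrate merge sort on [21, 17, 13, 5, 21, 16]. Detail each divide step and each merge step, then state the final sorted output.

Merge sort trace:

Split: [21, 17, 13, 5, 21, 16] -> [21, 17, 13] and [5, 21, 16]
  Split: [21, 17, 13] -> [21] and [17, 13]
    Split: [17, 13] -> [17] and [13]
    Merge: [17] + [13] -> [13, 17]
  Merge: [21] + [13, 17] -> [13, 17, 21]
  Split: [5, 21, 16] -> [5] and [21, 16]
    Split: [21, 16] -> [21] and [16]
    Merge: [21] + [16] -> [16, 21]
  Merge: [5] + [16, 21] -> [5, 16, 21]
Merge: [13, 17, 21] + [5, 16, 21] -> [5, 13, 16, 17, 21, 21]

Final sorted array: [5, 13, 16, 17, 21, 21]

The merge sort proceeds by recursively splitting the array and merging sorted halves.
After all merges, the sorted array is [5, 13, 16, 17, 21, 21].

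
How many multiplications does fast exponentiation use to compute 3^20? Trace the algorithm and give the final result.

Computing 3^20 by squaring (build up from 3^1; each line after the first costs one multiplication):

3^1 = 3
3^2 = (3^1)^2 = 3^2 = 9
3^4 = (3^2)^2 = 9^2 = 81
3^5 = 3 * 3^4 = 3 * 81 = 243
3^10 = (3^5)^2 = 243^2 = 59049
3^20 = (3^10)^2 = 59049^2 = 3486784401

Result: 3486784401
Multiplications needed: 5 (5 lines after 3^1)

3^20 = 3486784401. Using exponentiation by squaring, this requires 5 multiplications. The key idea: if the exponent is even, square the half-power; if odd, multiply by the base once.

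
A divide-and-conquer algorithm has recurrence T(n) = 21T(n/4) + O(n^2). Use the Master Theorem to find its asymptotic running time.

Master Theorem for T(n) = 21T(n/4) + O(n^2):

a = 21, b = 4, c = 2
log_b(a) = log_4(21) = 2.1962

Case 1: c = 2 < log_4(21) = 2.1962
T(n) = O(n^(log_4 21))

For T(n) = 21T(n/4) + O(n^2): log_4(21) = 2.1962. This is Case 1 of the Master Theorem (c < log_b(a), work dominated by leaves), giving O(n^(log_4 21)).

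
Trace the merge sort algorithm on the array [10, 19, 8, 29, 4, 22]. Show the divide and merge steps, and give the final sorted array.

Merge sort trace:

Split: [10, 19, 8, 29, 4, 22] -> [10, 19, 8] and [29, 4, 22]
  Split: [10, 19, 8] -> [10] and [19, 8]
    Split: [19, 8] -> [19] and [8]
    Merge: [19] + [8] -> [8, 19]
  Merge: [10] + [8, 19] -> [8, 10, 19]
  Split: [29, 4, 22] -> [29] and [4, 22]
    Split: [4, 22] -> [4] and [22]
    Merge: [4] + [22] -> [4, 22]
  Merge: [29] + [4, 22] -> [4, 22, 29]
Merge: [8, 10, 19] + [4, 22, 29] -> [4, 8, 10, 19, 22, 29]

Final sorted array: [4, 8, 10, 19, 22, 29]

The merge sort proceeds by recursively splitting the array and merging sorted halves.
After all merges, the sorted array is [4, 8, 10, 19, 22, 29].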